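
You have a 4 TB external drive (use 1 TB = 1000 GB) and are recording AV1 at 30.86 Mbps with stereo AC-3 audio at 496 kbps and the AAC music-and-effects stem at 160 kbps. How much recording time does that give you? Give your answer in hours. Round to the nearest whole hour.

Audio total: 496 + 160 = 656 kbps = 0.656 Mbps.
Total bitrate: 30.86 + 0.656 = 31.516 Mbps.
Capacity: 4 TB = 32,000,000 Mb.
Recording time: 32,000,000 / 31.516 = 1,015,357 s ≈ 282 hours.

282 hours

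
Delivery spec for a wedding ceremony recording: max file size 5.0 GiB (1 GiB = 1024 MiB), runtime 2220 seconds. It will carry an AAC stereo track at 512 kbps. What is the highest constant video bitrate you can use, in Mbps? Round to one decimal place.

Budget: 5.0 GiB = 42949.7 Mb.
Total bitrate budget: 42949.7 Mb / 2220 s = 19.347 Mbps.
Audio: 512 kbps = 0.512 Mbps.
Video: 19.347 − 0.512 = 18.835 Mbps.

18.8 Mbps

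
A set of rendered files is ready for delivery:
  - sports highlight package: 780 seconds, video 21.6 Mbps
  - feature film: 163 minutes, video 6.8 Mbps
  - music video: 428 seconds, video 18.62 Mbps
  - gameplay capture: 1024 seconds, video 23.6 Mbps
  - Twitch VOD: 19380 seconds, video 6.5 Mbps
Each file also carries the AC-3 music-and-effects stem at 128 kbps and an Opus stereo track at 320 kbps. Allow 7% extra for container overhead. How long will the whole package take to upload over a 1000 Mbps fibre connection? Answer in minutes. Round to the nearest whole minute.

Audio total: 128 + 320 = 448 kbps = 0.448 Mbps.
sports highlight package: 22.048 Mbps × 780 s × 1.07 = 18401.3 Mb
feature film: 7.248 Mbps × 9780 s × 1.07 = 75847.4 Mb
music video: 19.068 Mbps × 428 s × 1.07 = 8732.4 Mb
gameplay capture: 24.048 Mbps × 1024 s × 1.07 = 26348.9 Mb
Twitch VOD: 6.948 Mbps × 19380 s × 1.07 = 144077.9 Mb
Total: 273407.9 Mb = 34176.0 MB.
At 1000 Mbps: 273407.9 / 1000 = 273 s ≈ 4.56 minutes.

5 minutes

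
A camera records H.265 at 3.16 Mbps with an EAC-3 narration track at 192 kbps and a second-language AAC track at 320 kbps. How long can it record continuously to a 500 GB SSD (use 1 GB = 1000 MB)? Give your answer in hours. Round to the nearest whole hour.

Audio total: 192 + 320 = 512 kbps = 0.512 Mbps.
Total bitrate: 3.16 + 0.512 = 3.672 Mbps.
Capacity: 500 GB = 4,000,000 Mb.
Recording time: 4,000,000 / 3.672 = 1,089,325 s ≈ 303 hours.

303 hours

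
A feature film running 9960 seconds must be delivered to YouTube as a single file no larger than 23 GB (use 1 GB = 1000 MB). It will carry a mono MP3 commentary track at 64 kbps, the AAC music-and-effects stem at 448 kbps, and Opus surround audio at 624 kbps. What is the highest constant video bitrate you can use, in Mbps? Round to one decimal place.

Budget: 23 GB = 184000.0 Mb.
Total bitrate budget: 184000.0 Mb / 9960 s = 18.474 Mbps.
Audio total: 64 + 448 + 624 = 1136 kbps = 1.136 Mbps.
Video: 18.474 − 1.136 = 17.338 Mbps.

17.3 Mbps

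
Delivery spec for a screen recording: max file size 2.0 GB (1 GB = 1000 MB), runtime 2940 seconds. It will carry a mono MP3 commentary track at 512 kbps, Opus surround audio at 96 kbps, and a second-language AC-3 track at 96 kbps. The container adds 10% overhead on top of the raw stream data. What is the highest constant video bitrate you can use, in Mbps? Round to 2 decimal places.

Budget: 2.0 GB = 16000.0 Mb.
Stream payload after overhead: 16000.0 / 1.10 = 14545.5 Mb.
Total bitrate budget: 14545.5 Mb / 2940 s = 4.947 Mbps.
Audio total: 512 + 96 + 96 = 704 kbps = 0.704 Mbps.
Video: 4.947 − 0.704 = 4.243 Mbps.

4.24 Mbps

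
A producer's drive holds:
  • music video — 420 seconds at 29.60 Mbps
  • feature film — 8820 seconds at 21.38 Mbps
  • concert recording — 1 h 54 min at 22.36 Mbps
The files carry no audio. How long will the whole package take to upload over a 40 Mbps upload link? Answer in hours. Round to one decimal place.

music video: 29.600 Mbps × 420 s = 12432.0 Mb
feature film: 21.380 Mbps × 8820 s = 188571.6 Mb
concert recording: 22.360 Mbps × 6840 s = 152942.4 Mb
Total: 353946.0 Mb = 44243.2 MB.
At 40 Mbps: 353946.0 / 40 = 8849 s ≈ 2.46 hours.

2.5 hours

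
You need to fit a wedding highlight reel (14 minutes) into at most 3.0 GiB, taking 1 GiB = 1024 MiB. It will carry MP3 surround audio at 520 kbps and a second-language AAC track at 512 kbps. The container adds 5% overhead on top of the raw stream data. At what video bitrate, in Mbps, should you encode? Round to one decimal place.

Budget: 3.0 GiB = 25769.8 Mb.
Stream payload after overhead: 25769.8 / 1.05 = 24542.7 Mb.
14 min = 840 s
Total bitrate budget: 24542.7 Mb / 840 s = 29.217 Mbps.
Audio total: 520 + 512 = 1032 kbps = 1.032 Mbps.
Video: 29.217 − 1.032 = 28.185 Mbps.

28.2 Mbps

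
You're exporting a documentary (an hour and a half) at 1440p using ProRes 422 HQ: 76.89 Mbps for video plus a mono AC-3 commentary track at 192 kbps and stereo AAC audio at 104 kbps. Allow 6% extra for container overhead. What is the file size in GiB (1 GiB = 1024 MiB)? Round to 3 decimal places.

51.434 GiB

1.5 h = 5400 s
Audio total: 192 + 104 = 296 kbps = 0.296 Mbps.
Total bitrate: 76.89 + 0.296 = 77.186 Mbps.
Stream data: 77.186 Mbps × 5400 s = 416804.4 Mb.
With 6% container overhead: ×1.06.
441,813 Mb = 55,226,583,000 bytes ÷ 1,073,741,824 = 51.43 GiB.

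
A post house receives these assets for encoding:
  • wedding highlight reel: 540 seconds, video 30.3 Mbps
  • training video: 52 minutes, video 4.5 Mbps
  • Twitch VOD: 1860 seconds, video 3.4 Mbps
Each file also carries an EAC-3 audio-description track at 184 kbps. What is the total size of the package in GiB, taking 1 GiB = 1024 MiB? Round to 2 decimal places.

4.39 GiB

Audio: 184 kbps = 0.184 Mbps.
wedding highlight reel: 30.484 Mbps × 540 s = 16461.4 Mb
training video: 4.684 Mbps × 3120 s = 14614.1 Mb
Twitch VOD: 3.584 Mbps × 1860 s = 6666.2 Mb
Total: 37741.7 Mb = 4717.7 MB.
= 4.394 GiB.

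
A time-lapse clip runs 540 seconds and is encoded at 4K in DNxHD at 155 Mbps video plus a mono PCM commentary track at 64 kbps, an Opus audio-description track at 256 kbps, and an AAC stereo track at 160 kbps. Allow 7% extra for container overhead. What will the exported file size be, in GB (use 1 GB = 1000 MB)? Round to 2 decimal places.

11.23 GB

Audio total: 64 + 256 + 160 = 480 kbps = 0.480 Mbps.
Total bitrate: 155 + 0.480 = 155.480 Mbps.
Stream data: 155.480 Mbps × 540 s = 83959.2 Mb.
With 7% container overhead: ×1.07.
89,836 Mb ÷ 8 = 11,230 MB → 11.23 GB.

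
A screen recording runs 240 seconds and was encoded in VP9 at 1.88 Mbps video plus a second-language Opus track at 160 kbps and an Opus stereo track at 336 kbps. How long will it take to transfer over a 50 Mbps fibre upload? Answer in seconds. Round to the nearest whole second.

11 seconds

Audio total: 160 + 336 = 496 kbps = 0.496 Mbps.
Total bitrate: 2.376 Mbps.
File: 2.376 Mbps × 240 s = 570.2 Mb.
At 50 Mbps: 570.2 / 50 = 11.4 s ≈ 11.4 seconds.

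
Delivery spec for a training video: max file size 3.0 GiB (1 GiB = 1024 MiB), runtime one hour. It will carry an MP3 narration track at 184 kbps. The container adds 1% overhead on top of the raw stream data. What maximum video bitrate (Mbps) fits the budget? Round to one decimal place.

Budget: 3.0 GiB = 25769.8 Mb.
Stream payload after overhead: 25769.8 / 1.01 = 25514.7 Mb.
1 h = 3600 s
Total bitrate budget: 25514.7 Mb / 3600 s = 7.087 Mbps.
Audio: 184 kbps = 0.184 Mbps.
Video: 7.087 − 0.184 = 6.903 Mbps.

6.9 Mbps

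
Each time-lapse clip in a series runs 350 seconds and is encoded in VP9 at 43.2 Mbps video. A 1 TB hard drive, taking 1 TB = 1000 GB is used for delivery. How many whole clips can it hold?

Per item: 43.200 Mbps × 350 s = 15,120 Mb = 1,890 MB.
Capacity: 1 TB = 8,000,000 Mb; 529.10 items → 529 complete.

529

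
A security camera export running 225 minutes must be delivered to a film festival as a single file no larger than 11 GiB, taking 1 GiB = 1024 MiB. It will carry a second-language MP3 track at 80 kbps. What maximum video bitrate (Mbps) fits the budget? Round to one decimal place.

Budget: 11 GiB = 94489.3 Mb.
225 min = 13500 s
Total bitrate budget: 94489.3 Mb / 13500 s = 6.999 Mbps.
Audio: 80 kbps = 0.080 Mbps.
Video: 6.999 − 0.080 = 6.919 Mbps.

6.9 Mbps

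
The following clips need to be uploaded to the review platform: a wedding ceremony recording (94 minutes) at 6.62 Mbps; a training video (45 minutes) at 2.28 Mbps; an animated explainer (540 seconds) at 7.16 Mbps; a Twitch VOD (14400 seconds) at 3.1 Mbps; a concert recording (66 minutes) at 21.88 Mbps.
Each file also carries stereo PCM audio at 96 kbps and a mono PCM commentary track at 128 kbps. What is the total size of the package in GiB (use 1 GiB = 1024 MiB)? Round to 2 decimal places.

Audio total: 96 + 128 = 224 kbps = 0.224 Mbps.
wedding ceremony recording: 6.844 Mbps × 5640 s = 38600.2 Mb
training video: 2.504 Mbps × 2700 s = 6760.8 Mb
animated explainer: 7.384 Mbps × 540 s = 3987.4 Mb
Twitch VOD: 3.324 Mbps × 14400 s = 47865.6 Mb
concert recording: 22.104 Mbps × 3960 s = 87531.8 Mb
Total: 184745.8 Mb = 23093.2 MB.
= 21.51 GiB.

21.51 GiB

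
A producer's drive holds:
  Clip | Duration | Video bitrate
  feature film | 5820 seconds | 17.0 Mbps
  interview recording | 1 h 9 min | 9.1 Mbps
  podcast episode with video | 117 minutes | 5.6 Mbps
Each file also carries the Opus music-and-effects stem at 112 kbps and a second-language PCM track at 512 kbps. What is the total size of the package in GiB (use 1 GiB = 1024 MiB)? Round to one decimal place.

Audio total: 112 + 512 = 624 kbps = 0.624 Mbps.
feature film: 17.624 Mbps × 5820 s = 102571.7 Mb
interview recording: 9.724 Mbps × 4140 s = 40257.4 Mb
podcast episode with video: 6.224 Mbps × 7020 s = 43692.5 Mb
Total: 186521.5 Mb = 23315.2 MB.
= 21.71 GiB.

21.7 GiB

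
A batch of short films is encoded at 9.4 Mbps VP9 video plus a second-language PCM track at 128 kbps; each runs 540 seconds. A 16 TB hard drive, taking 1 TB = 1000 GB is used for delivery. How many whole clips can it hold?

24877

Audio: 128 kbps = 0.128 Mbps.
Total bitrate: 9.528 Mbps.
Per item: 9.528 Mbps × 540 s = 5,145 Mb = 643.1 MB.
Capacity: 16 TB = 128,000,000 Mb; 24877.94 items → 24877 complete.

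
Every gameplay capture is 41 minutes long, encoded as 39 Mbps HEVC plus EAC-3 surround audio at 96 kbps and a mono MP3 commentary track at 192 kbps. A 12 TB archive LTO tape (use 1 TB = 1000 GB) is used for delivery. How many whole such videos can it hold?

41 min = 2460 s
Audio total: 96 + 192 = 288 kbps = 0.288 Mbps.
Total bitrate: 39.288 Mbps.
Per item: 39.288 Mbps × 2460 s = 96,648 Mb = 12,081 MB.
Capacity: 12 TB = 96,000,000 Mb; 993.29 items → 993 complete.

993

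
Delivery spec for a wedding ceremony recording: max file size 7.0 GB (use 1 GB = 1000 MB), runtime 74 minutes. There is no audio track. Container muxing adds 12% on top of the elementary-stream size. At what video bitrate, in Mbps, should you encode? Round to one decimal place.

11.3 Mbps

Budget: 7.0 GB = 56000.0 Mb.
Stream payload after overhead: 56000.0 / 1.12 = 50000.0 Mb.
74 min = 4440 s
Total bitrate budget: 50000.0 Mb / 4440 s = 11.261 Mbps.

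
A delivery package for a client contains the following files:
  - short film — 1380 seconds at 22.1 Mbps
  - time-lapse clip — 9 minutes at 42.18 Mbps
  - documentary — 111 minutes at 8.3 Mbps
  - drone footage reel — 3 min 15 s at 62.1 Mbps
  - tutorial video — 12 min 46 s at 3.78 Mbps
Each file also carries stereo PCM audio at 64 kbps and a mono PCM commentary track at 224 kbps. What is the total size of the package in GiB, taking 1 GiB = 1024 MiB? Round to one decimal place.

Audio total: 64 + 224 = 288 kbps = 0.288 Mbps.
short film: 22.388 Mbps × 1380 s = 30895.4 Mb
time-lapse clip: 42.468 Mbps × 540 s = 22932.7 Mb
documentary: 8.588 Mbps × 6660 s = 57196.1 Mb
drone footage reel: 62.388 Mbps × 195 s = 12165.7 Mb
tutorial video: 4.068 Mbps × 766 s = 3116.1 Mb
Total: 126306.0 Mb = 15788.2 MB.
= 14.70 GiB.

14.7 GiB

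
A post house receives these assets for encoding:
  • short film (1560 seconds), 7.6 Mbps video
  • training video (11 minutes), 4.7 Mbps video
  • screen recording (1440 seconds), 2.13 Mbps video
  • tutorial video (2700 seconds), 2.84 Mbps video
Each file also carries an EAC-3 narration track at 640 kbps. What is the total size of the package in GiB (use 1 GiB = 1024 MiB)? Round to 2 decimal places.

3.46 GiB

Audio: 640 kbps = 0.640 Mbps.
short film: 8.240 Mbps × 1560 s = 12854.4 Mb
training video: 5.340 Mbps × 660 s = 3524.4 Mb
screen recording: 2.770 Mbps × 1440 s = 3988.8 Mb
tutorial video: 3.480 Mbps × 2700 s = 9396.0 Mb
Total: 29763.6 Mb = 3720.4 MB.
= 3.465 GiB.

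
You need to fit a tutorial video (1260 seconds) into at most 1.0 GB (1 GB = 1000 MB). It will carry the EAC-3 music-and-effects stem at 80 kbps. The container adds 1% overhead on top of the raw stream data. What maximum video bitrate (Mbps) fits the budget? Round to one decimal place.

Budget: 1.0 GB = 8000.0 Mb.
Stream payload after overhead: 8000.0 / 1.01 = 7920.8 Mb.
Total bitrate budget: 7920.8 Mb / 1260 s = 6.286 Mbps.
Audio: 80 kbps = 0.080 Mbps.
Video: 6.286 − 0.080 = 6.206 Mbps.

6.2 Mbps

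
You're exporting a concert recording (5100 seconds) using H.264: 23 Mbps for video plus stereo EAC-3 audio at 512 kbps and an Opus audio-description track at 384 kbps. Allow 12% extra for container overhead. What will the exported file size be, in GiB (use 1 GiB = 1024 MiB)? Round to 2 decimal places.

15.89 GiB

Audio total: 512 + 384 = 896 kbps = 0.896 Mbps.
Total bitrate: 23 + 0.896 = 23.896 Mbps.
Stream data: 23.896 Mbps × 5100 s = 121869.6 Mb.
With 12% container overhead: ×1.12.
136,494 Mb = 17,061,744,000 bytes ÷ 1,073,741,824 = 15.89 GiB.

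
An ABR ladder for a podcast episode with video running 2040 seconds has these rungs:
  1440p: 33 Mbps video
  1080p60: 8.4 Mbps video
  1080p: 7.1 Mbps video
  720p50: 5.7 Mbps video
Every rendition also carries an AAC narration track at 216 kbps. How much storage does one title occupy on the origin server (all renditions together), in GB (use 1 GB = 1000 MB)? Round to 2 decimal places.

14.04 GB

Audio: 216 kbps = 0.216 Mbps.
Sum of rendition bitrates: (33+0.216) + (8.4+0.216) + (7.1+0.216) + (5.7+0.216) = 55.064 Mbps.
× 2040 s = 112,331 Mb = 14,041 MB = 14.04 GB.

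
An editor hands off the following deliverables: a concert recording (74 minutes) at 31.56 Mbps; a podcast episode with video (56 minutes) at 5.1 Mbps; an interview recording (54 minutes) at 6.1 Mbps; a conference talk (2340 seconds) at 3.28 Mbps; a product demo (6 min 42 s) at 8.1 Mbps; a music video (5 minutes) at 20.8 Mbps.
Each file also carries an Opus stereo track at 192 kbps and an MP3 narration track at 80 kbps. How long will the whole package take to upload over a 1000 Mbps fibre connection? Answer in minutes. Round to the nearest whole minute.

3 minutes

Audio total: 192 + 80 = 272 kbps = 0.272 Mbps.
concert recording: 31.832 Mbps × 4440 s = 141334.1 Mb
podcast episode with video: 5.372 Mbps × 3360 s = 18049.9 Mb
interview recording: 6.372 Mbps × 3240 s = 20645.3 Mb
conference talk: 3.552 Mbps × 2340 s = 8311.7 Mb
product demo: 8.372 Mbps × 402 s = 3365.5 Mb
music video: 21.072 Mbps × 300 s = 6321.6 Mb
Total: 198028.1 Mb = 24753.5 MB.
At 1000 Mbps: 198028.1 / 1000 = 198 s ≈ 3.3 minutes.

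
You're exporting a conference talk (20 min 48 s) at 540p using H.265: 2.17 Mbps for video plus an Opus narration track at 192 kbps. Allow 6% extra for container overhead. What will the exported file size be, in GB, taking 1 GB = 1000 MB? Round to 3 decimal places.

20 min 48 s = 1248 s
Audio: 192 kbps = 0.192 Mbps.
Total bitrate: 2.17 + 0.192 = 2.362 Mbps.
Stream data: 2.362 Mbps × 1248 s = 2947.8 Mb.
With 6% container overhead: ×1.06.
3,125 Mb ÷ 8 = 390.6 MB → 0.3906 GB.

0.391 GB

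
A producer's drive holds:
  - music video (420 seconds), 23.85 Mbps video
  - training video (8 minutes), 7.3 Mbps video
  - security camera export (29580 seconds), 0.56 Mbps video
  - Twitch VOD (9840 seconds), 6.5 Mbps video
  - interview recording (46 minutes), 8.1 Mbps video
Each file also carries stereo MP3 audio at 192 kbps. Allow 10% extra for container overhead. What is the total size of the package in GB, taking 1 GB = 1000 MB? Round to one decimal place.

Audio: 192 kbps = 0.192 Mbps.
music video: 24.042 Mbps × 420 s × 1.10 = 11107.4 Mb
training video: 7.492 Mbps × 480 s × 1.10 = 3955.8 Mb
security camera export: 0.752 Mbps × 29580 s × 1.10 = 24468.6 Mb
Twitch VOD: 6.692 Mbps × 9840 s × 1.10 = 72434.2 Mb
interview recording: 8.292 Mbps × 2760 s × 1.10 = 25174.5 Mb
Total: 137140.5 Mb = 17142.6 MB.
= 17.14 GB.

17.1 GB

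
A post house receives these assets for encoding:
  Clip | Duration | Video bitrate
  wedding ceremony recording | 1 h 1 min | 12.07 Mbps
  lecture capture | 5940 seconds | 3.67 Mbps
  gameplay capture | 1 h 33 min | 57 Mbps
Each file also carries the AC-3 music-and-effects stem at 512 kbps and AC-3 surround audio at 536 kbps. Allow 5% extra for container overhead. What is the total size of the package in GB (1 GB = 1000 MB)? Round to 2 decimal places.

Audio total: 512 + 536 = 1048 kbps = 1.048 Mbps.
wedding ceremony recording: 13.118 Mbps × 3660 s × 1.05 = 50412.5 Mb
lecture capture: 4.718 Mbps × 5940 s × 1.05 = 29426.2 Mb
gameplay capture: 58.048 Mbps × 5580 s × 1.05 = 340103.2 Mb
Total: 419941.9 Mb = 52492.7 MB.
= 52.49 GB.

52.49 GB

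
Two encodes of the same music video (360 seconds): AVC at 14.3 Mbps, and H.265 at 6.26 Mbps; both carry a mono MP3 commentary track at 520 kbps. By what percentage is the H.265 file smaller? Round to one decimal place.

Audio: 520 kbps = 0.520 Mbps.
AVC: 14.820 Mbps × 360 s = 5335.2 Mb = 0.667 GB.
H.265: 6.780 Mbps × 360 s = 2440.8 Mb = 0.305 GB.
Reduction: (1 − 0.305/0.667) × 100 = 54.25%.

54.3%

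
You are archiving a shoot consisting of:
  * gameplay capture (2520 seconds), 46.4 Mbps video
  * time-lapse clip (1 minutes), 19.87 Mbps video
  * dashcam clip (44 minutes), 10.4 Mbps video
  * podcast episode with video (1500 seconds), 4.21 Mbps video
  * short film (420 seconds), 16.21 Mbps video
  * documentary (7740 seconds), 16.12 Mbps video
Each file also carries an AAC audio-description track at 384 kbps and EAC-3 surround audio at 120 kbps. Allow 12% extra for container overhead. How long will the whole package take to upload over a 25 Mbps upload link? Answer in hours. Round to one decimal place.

3.6 hours

Audio total: 384 + 120 = 504 kbps = 0.504 Mbps.
gameplay capture: 46.904 Mbps × 2520 s × 1.12 = 132381.8 Mb
time-lapse clip: 20.374 Mbps × 60 s × 1.12 = 1369.1 Mb
dashcam clip: 10.904 Mbps × 2640 s × 1.12 = 32240.9 Mb
podcast episode with video: 4.714 Mbps × 1500 s × 1.12 = 7919.5 Mb
short film: 16.714 Mbps × 420 s × 1.12 = 7862.3 Mb
documentary: 16.624 Mbps × 7740 s × 1.12 = 144110.1 Mb
Total: 325883.8 Mb = 40735.5 MB.
At 25 Mbps: 325883.8 / 25 = 13035 s ≈ 3.62 hours.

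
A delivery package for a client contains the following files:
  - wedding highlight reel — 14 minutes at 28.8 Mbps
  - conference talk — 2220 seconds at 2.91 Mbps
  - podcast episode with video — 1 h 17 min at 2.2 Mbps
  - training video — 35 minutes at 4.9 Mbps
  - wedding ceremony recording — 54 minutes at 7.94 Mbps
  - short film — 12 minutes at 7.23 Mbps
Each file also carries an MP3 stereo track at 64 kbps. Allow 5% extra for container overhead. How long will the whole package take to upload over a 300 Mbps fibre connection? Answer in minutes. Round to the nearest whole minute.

5 minutes

Audio: 64 kbps = 0.064 Mbps.
wedding highlight reel: 28.864 Mbps × 840 s × 1.05 = 25458.0 Mb
conference talk: 2.974 Mbps × 2220 s × 1.05 = 6932.4 Mb
podcast episode with video: 2.264 Mbps × 4620 s × 1.05 = 10982.7 Mb
training video: 4.964 Mbps × 2100 s × 1.05 = 10945.6 Mb
wedding ceremony recording: 8.004 Mbps × 3240 s × 1.05 = 27229.6 Mb
short film: 7.294 Mbps × 720 s × 1.05 = 5514.3 Mb
Total: 87062.6 Mb = 10882.8 MB.
At 300 Mbps: 87062.6 / 300 = 290 s ≈ 4.84 minutes.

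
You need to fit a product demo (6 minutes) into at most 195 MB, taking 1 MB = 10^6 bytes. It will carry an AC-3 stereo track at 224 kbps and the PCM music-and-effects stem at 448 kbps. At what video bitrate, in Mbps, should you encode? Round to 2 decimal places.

3.66 Mbps

Budget: 195 MB = 1560.0 Mb.
6 min = 360 s
Total bitrate budget: 1560.0 Mb / 360 s = 4.333 Mbps.
Audio total: 224 + 448 = 672 kbps = 0.672 Mbps.
Video: 4.333 − 0.672 = 3.661 Mbps.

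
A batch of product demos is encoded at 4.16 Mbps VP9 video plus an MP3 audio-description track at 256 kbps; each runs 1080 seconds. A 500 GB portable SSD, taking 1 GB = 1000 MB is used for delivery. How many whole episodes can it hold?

838

Audio: 256 kbps = 0.256 Mbps.
Total bitrate: 4.416 Mbps.
Per item: 4.416 Mbps × 1080 s = 4,769 Mb = 596.2 MB.
Capacity: 500 GB = 4,000,000 Mb; 838.70 items → 838 complete.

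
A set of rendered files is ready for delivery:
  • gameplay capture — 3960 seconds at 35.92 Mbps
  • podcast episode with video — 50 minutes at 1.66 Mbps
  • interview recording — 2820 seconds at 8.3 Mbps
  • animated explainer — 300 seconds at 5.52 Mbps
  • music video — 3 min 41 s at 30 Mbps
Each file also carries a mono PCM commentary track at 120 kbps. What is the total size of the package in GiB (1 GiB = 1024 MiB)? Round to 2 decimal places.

Audio: 120 kbps = 0.120 Mbps.
gameplay capture: 36.040 Mbps × 3960 s = 142718.4 Mb
podcast episode with video: 1.780 Mbps × 3000 s = 5340.0 Mb
interview recording: 8.420 Mbps × 2820 s = 23744.4 Mb
animated explainer: 5.640 Mbps × 300 s = 1692.0 Mb
music video: 30.120 Mbps × 221 s = 6656.5 Mb
Total: 180151.3 Mb = 22518.9 MB.
= 20.97 GiB.

20.97 GiB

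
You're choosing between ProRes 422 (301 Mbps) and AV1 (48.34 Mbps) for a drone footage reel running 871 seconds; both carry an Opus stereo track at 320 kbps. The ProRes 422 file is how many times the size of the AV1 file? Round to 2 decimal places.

6.19

Audio: 320 kbps = 0.320 Mbps.
ProRes 422: 301.320 Mbps × 871 s = 262449.7 Mb = 32.806 GB.
AV1: 48.660 Mbps × 871 s = 42382.9 Mb = 5.298 GB.
Ratio: 32.806 / 5.298 = 6.192.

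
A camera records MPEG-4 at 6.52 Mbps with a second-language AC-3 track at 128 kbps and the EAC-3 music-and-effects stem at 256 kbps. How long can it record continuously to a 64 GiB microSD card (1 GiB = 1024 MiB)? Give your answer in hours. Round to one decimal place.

Audio total: 128 + 256 = 384 kbps = 0.384 Mbps.
Total bitrate: 6.52 + 0.384 = 6.904 Mbps.
Capacity: 64 GiB = 549,756 Mb.
Recording time: 549,756 / 6.904 = 79,629 s ≈ 22.1 hours.

22.1 hours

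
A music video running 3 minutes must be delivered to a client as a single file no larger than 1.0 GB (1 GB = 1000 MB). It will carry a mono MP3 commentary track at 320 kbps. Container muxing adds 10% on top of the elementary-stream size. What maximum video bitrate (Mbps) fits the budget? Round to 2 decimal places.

Budget: 1.0 GB = 8000.0 Mb.
Stream payload after overhead: 8000.0 / 1.10 = 7272.7 Mb.
3 min = 180 s
Total bitrate budget: 7272.7 Mb / 180 s = 40.404 Mbps.
Audio: 320 kbps = 0.320 Mbps.
Video: 40.404 − 0.320 = 40.084 Mbps.

40.08 Mbps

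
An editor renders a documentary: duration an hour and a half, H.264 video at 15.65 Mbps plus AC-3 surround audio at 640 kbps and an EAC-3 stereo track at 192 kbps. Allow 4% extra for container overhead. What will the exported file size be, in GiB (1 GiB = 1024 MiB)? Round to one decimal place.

1.5 h = 5400 s
Audio total: 640 + 192 = 832 kbps = 0.832 Mbps.
Total bitrate: 15.65 + 0.832 = 16.482 Mbps.
Stream data: 16.482 Mbps × 5400 s = 89002.8 Mb.
With 4% container overhead: ×1.04.
92,563 Mb = 11,570,364,000 bytes ÷ 1,073,741,824 = 10.78 GiB.

10.8 GiB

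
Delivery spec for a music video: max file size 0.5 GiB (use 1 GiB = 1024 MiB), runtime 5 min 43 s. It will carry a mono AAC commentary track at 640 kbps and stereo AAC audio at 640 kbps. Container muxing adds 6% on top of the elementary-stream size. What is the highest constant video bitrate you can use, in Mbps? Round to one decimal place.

10.5 Mbps

Budget: 0.5 GiB = 4295.0 Mb.
Stream payload after overhead: 4295.0 / 1.06 = 4051.9 Mb.
5 min 43 s = 343 s
Total bitrate budget: 4051.9 Mb / 343 s = 11.813 Mbps.
Audio total: 640 + 640 = 1280 kbps = 1.280 Mbps.
Video: 11.813 − 1.280 = 10.533 Mbps.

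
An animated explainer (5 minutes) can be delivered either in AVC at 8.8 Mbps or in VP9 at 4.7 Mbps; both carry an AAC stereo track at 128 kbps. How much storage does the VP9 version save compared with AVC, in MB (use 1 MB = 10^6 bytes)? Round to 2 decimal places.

153.75 MB

5 min = 300 s
Audio: 128 kbps = 0.128 Mbps.
AVC: 8.928 Mbps × 300 s = 2678.4 Mb = 334.800 MB.
VP9: 4.828 Mbps × 300 s = 1448.4 Mb = 181.050 MB.
Saving: 334.800 − 181.050 = 153.750 MB.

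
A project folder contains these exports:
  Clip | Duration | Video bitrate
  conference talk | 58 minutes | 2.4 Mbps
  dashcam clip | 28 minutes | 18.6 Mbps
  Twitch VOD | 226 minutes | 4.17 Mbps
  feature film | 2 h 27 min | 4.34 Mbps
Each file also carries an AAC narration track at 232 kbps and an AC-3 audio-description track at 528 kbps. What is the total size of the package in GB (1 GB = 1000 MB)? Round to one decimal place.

19.4 GB

Audio total: 232 + 528 = 760 kbps = 0.760 Mbps.
conference talk: 3.160 Mbps × 3480 s = 10996.8 Mb
dashcam clip: 19.360 Mbps × 1680 s = 32524.8 Mb
Twitch VOD: 4.930 Mbps × 13560 s = 66850.8 Mb
feature film: 5.100 Mbps × 8820 s = 44982.0 Mb
Total: 155354.4 Mb = 19419.3 MB.
= 19.42 GB.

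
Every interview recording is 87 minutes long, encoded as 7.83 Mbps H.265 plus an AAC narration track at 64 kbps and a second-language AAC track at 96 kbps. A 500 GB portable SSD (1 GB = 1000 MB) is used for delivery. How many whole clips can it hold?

87 min = 5220 s
Audio total: 64 + 96 = 160 kbps = 0.160 Mbps.
Total bitrate: 7.990 Mbps.
Per item: 7.990 Mbps × 5220 s = 41,708 Mb = 5,213 MB.
Capacity: 500 GB = 4,000,000 Mb; 95.91 items → 95 complete.

95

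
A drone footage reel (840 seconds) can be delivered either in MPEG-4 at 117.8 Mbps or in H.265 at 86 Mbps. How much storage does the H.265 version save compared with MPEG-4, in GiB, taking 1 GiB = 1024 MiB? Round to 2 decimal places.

MPEG-4: 117.800 Mbps × 840 s = 98952.0 Mb = 11.520 GiB.
H.265: 86.000 Mbps × 840 s = 72240.0 Mb = 8.410 GiB.
Saving: 11.520 − 8.410 = 3.110 GiB.

3.11 GiB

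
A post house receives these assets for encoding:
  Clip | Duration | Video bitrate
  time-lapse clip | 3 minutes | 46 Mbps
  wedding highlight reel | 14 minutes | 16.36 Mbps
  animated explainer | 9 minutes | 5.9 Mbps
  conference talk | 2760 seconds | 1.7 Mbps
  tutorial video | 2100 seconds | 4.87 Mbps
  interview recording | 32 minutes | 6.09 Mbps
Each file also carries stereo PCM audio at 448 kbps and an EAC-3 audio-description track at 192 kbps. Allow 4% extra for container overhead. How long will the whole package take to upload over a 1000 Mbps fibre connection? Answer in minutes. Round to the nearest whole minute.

Audio total: 448 + 192 = 640 kbps = 0.640 Mbps.
time-lapse clip: 46.640 Mbps × 180 s × 1.04 = 8731.0 Mb
wedding highlight reel: 17.000 Mbps × 840 s × 1.04 = 14851.2 Mb
animated explainer: 6.540 Mbps × 540 s × 1.04 = 3672.9 Mb
conference talk: 2.340 Mbps × 2760 s × 1.04 = 6716.7 Mb
tutorial video: 5.510 Mbps × 2100 s × 1.04 = 12033.8 Mb
interview recording: 6.730 Mbps × 1920 s × 1.04 = 13438.5 Mb
Total: 59444.1 Mb = 7430.5 MB.
At 1000 Mbps: 59444.1 / 1000 = 59 s ≈ 0.991 minutes.

1 minutes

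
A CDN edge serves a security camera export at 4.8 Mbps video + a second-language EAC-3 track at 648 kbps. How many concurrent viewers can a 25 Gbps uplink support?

Audio: 648 kbps = 0.648 Mbps.
Per-viewer media rate: 5.448 Mbps.
25 Gbps = 25,000 Mbps; 25,000 / 5.448 = 4588.84 → 4588 viewers.

4588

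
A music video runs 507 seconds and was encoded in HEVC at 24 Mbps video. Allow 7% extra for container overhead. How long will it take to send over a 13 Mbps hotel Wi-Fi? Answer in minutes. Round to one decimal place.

16.7 minutes

File: 24.000 Mbps × 507 s = 12168.0 Mb.
With 7% container overhead: ×1.07. → 13019.8 Mb.
At 13 Mbps: 13019.8 / 13 = 1001.5 s ≈ 16.7 minutes.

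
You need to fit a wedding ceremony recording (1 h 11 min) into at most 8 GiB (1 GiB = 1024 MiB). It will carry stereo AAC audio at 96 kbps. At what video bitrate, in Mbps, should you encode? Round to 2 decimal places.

Budget: 8 GiB = 68719.5 Mb.
1 h 11 min = 71 min = 4260 s
Total bitrate budget: 68719.5 Mb / 4260 s = 16.131 Mbps.
Audio: 96 kbps = 0.096 Mbps.
Video: 16.131 − 0.096 = 16.035 Mbps.

16.04 Mbps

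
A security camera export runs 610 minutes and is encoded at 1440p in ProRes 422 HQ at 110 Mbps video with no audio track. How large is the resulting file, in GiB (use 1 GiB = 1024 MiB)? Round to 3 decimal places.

468.688 GiB

610 min = 36600 s
Total bitrate: 110 Mbps.
Stream data: 110.000 Mbps × 36600 s = 4026000.0 Mb.
4,026,000 Mb = 503,250,000,000 bytes ÷ 1,073,741,824 = 468.7 GiB.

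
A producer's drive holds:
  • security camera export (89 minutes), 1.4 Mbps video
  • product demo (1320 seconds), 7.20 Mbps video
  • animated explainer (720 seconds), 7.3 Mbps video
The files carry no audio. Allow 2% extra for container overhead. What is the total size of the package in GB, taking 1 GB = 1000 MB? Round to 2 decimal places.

2.84 GB

security camera export: 1.400 Mbps × 5340 s × 1.02 = 7625.5 Mb
product demo: 7.200 Mbps × 1320 s × 1.02 = 9694.1 Mb
animated explainer: 7.300 Mbps × 720 s × 1.02 = 5361.1 Mb
Total: 22680.7 Mb = 2835.1 MB.
= 2.835 GB.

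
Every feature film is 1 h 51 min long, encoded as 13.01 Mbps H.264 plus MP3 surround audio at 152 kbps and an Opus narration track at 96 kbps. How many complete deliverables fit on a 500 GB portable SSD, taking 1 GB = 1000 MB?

1 h 51 min = 111 min = 6660 s
Audio total: 152 + 96 = 248 kbps = 0.248 Mbps.
Total bitrate: 13.258 Mbps.
Per item: 13.258 Mbps × 6660 s = 88,298 Mb = 11,037 MB.
Capacity: 500 GB = 4,000,000 Mb; 45.30 items → 45 complete.

45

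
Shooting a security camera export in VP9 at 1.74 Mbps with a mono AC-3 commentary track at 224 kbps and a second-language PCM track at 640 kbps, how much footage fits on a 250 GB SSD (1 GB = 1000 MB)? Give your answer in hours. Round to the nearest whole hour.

213 hours

Audio total: 224 + 640 = 864 kbps = 0.864 Mbps.
Total bitrate: 1.74 + 0.864 = 2.604 Mbps.
Capacity: 250 GB = 2,000,000 Mb.
Recording time: 2,000,000 / 2.604 = 768,049 s ≈ 213 hours.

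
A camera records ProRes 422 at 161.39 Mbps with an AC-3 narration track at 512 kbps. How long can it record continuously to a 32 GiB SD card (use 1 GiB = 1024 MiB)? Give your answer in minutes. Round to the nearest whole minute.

28 minutes

Audio: 512 kbps = 0.512 Mbps.
Total bitrate: 161.39 + 0.512 = 161.902 Mbps.
Capacity: 32 GiB = 274,878 Mb.
Recording time: 274,878 / 161.902 = 1,698 s ≈ 28.3 minutes.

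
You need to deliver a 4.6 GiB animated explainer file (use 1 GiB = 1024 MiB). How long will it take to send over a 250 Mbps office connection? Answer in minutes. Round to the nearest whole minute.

File: 4.6 GiB = 39513.7 Mb.
At 250 Mbps: 39513.7 / 250 = 158.1 s ≈ 2.63 minutes.

3 minutes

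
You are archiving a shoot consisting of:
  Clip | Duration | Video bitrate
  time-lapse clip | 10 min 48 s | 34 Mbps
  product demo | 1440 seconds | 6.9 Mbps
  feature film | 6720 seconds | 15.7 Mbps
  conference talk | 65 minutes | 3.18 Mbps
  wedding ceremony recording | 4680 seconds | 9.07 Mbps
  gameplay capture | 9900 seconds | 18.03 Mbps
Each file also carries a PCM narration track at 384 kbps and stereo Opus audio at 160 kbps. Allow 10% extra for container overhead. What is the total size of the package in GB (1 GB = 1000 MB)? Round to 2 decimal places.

Audio total: 384 + 160 = 544 kbps = 0.544 Mbps.
time-lapse clip: 34.544 Mbps × 648 s × 1.10 = 24623.0 Mb
product demo: 7.444 Mbps × 1440 s × 1.10 = 11791.3 Mb
feature film: 16.244 Mbps × 6720 s × 1.10 = 120075.6 Mb
conference talk: 3.724 Mbps × 3900 s × 1.10 = 15976.0 Mb
wedding ceremony recording: 9.614 Mbps × 4680 s × 1.10 = 49492.9 Mb
gameplay capture: 18.574 Mbps × 9900 s × 1.10 = 202270.9 Mb
Total: 424229.6 Mb = 53028.7 MB.
= 53.03 GB.

53.03 GB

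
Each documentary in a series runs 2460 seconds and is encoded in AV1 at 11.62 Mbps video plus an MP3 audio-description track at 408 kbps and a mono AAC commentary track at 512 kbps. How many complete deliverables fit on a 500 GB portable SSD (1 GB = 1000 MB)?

129

Audio total: 408 + 512 = 920 kbps = 0.920 Mbps.
Total bitrate: 12.540 Mbps.
Per item: 12.540 Mbps × 2460 s = 30,848 Mb = 3,856 MB.
Capacity: 500 GB = 4,000,000 Mb; 129.67 items → 129 complete.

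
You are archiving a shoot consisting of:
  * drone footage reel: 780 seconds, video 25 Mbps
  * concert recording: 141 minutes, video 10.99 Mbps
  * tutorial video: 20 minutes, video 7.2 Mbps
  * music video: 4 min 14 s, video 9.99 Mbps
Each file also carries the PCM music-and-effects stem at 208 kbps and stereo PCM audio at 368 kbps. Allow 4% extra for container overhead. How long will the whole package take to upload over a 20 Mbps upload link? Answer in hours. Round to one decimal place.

1.9 hours

Audio total: 208 + 368 = 576 kbps = 0.576 Mbps.
drone footage reel: 25.576 Mbps × 780 s × 1.04 = 20747.3 Mb
concert recording: 11.566 Mbps × 8460 s × 1.04 = 101762.3 Mb
tutorial video: 7.776 Mbps × 1200 s × 1.04 = 9704.4 Mb
music video: 10.566 Mbps × 254 s × 1.04 = 2791.1 Mb
Total: 135005.1 Mb = 16875.6 MB.
At 20 Mbps: 135005.1 / 20 = 6750 s ≈ 1.88 hours.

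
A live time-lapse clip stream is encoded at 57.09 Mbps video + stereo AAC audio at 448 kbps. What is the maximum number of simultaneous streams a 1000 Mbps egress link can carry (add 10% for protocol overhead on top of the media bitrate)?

Audio: 448 kbps = 0.448 Mbps.
Per-viewer media rate: 57.538 Mbps.
On the wire with 10% overhead: 63.292 Mbps.
1000 Mbps = 1,000 Mbps; 1,000 / 63.292 = 15.80 → 15 viewers.

15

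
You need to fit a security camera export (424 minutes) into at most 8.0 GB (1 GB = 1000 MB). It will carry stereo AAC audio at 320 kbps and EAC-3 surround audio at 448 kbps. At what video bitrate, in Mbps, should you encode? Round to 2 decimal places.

1.75 Mbps

Budget: 8.0 GB = 64000.0 Mb.
424 min = 25440 s
Total bitrate budget: 64000.0 Mb / 25440 s = 2.516 Mbps.
Audio total: 320 + 448 = 768 kbps = 0.768 Mbps.
Video: 2.516 − 0.768 = 1.748 Mbps.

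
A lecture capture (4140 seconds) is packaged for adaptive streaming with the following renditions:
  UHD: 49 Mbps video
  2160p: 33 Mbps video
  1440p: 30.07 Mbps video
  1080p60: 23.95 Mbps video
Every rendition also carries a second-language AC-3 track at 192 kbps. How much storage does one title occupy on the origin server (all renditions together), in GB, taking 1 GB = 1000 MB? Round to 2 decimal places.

70.79 GB

Audio: 192 kbps = 0.192 Mbps.
Sum of rendition bitrates: (49+0.192) + (33+0.192) + (30.07+0.192) + (23.95+0.192) = 136.788 Mbps.
× 4140 s = 566,302 Mb = 70,788 MB = 70.79 GB.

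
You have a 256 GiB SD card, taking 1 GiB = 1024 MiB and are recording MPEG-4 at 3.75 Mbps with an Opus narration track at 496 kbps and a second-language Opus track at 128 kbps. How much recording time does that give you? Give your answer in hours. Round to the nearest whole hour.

Audio total: 496 + 128 = 624 kbps = 0.624 Mbps.
Total bitrate: 3.75 + 0.624 = 4.374 Mbps.
Capacity: 256 GiB = 2,199,023 Mb.
Recording time: 2,199,023 / 4.374 = 502,749 s ≈ 140 hours.

140 hours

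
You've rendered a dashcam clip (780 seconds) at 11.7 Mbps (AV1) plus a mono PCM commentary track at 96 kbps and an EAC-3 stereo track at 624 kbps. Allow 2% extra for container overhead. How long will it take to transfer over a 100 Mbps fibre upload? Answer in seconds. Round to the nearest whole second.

Audio total: 96 + 624 = 720 kbps = 0.720 Mbps.
Total bitrate: 12.420 Mbps.
File: 12.420 Mbps × 780 s = 9687.6 Mb.
With 2% container overhead: ×1.02. → 9881.4 Mb.
At 100 Mbps: 9881.4 / 100 = 98.8 s ≈ 98.8 seconds.

99 seconds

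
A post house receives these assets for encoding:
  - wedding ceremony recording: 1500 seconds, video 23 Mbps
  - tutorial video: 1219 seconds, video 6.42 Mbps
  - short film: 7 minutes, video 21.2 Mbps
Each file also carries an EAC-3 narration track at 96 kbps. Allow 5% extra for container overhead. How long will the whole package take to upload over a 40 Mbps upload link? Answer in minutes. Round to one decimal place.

22.5 minutes

Audio: 96 kbps = 0.096 Mbps.
wedding ceremony recording: 23.096 Mbps × 1500 s × 1.05 = 36376.2 Mb
tutorial video: 6.516 Mbps × 1219 s × 1.05 = 8340.2 Mb
short film: 21.296 Mbps × 420 s × 1.05 = 9391.5 Mb
Total: 54107.9 Mb = 6763.5 MB.
At 40 Mbps: 54107.9 / 40 = 1353 s ≈ 22.5 minutes.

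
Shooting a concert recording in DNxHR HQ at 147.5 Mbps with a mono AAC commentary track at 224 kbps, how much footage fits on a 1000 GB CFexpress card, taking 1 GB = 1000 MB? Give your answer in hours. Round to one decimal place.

15.0 hours

Audio: 224 kbps = 0.224 Mbps.
Total bitrate: 147.5 + 0.224 = 147.724 Mbps.
Capacity: 1000 GB = 8,000,000 Mb.
Recording time: 8,000,000 / 147.724 = 54,155 s ≈ 15.0 hours.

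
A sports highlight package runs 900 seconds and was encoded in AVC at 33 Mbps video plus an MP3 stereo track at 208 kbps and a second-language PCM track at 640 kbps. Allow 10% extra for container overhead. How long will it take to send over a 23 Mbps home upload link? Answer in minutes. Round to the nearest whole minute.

Audio total: 208 + 640 = 848 kbps = 0.848 Mbps.
Total bitrate: 33.848 Mbps.
File: 33.848 Mbps × 900 s = 30463.2 Mb.
With 10% container overhead: ×1.10. → 33509.5 Mb.
At 23 Mbps: 33509.5 / 23 = 1456.9 s ≈ 24.3 minutes.

24 minutes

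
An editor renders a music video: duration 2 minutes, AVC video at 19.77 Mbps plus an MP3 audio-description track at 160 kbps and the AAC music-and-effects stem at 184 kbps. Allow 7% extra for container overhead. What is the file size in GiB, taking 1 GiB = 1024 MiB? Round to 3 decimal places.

2 min = 120 s
Audio total: 160 + 184 = 344 kbps = 0.344 Mbps.
Total bitrate: 19.77 + 0.344 = 20.114 Mbps.
Stream data: 20.114 Mbps × 120 s = 2413.7 Mb.
With 7% container overhead: ×1.07.
2,583 Mb = 322,829,700 bytes ÷ 1,073,741,824 = 0.3007 GiB.

0.301 GiB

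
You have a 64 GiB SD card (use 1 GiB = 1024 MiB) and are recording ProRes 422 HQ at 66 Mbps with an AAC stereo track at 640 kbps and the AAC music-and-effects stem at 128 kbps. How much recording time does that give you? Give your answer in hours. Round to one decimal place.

Audio total: 640 + 128 = 768 kbps = 0.768 Mbps.
Total bitrate: 66 + 0.768 = 66.768 Mbps.
Capacity: 64 GiB = 549,756 Mb.
Recording time: 549,756 / 66.768 = 8,234 s ≈ 2.29 hours.

2.3 hours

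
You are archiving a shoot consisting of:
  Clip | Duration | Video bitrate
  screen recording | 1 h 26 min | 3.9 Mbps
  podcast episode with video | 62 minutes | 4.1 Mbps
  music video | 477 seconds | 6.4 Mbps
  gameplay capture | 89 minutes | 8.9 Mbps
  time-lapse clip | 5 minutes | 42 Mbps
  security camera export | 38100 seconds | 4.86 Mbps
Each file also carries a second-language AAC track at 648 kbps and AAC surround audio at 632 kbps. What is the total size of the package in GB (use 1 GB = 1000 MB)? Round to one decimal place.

Audio total: 648 + 632 = 1280 kbps = 1.280 Mbps.
screen recording: 5.180 Mbps × 5160 s = 26728.8 Mb
podcast episode with video: 5.380 Mbps × 3720 s = 20013.6 Mb
music video: 7.680 Mbps × 477 s = 3663.4 Mb
gameplay capture: 10.180 Mbps × 5340 s = 54361.2 Mb
time-lapse clip: 43.280 Mbps × 300 s = 12984.0 Mb
security camera export: 6.140 Mbps × 38100 s = 233934.0 Mb
Total: 351685.0 Mb = 43960.6 MB.
= 43.96 GB.

44.0 GB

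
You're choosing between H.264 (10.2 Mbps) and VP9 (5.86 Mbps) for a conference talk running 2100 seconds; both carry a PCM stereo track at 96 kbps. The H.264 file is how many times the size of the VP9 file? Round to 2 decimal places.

Audio: 96 kbps = 0.096 Mbps.
H.264: 10.296 Mbps × 2100 s = 21621.6 Mb = 2.703 GB.
VP9: 5.956 Mbps × 2100 s = 12507.6 Mb = 1.563 GB.
Ratio: 2.703 / 1.563 = 1.729.

1.73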